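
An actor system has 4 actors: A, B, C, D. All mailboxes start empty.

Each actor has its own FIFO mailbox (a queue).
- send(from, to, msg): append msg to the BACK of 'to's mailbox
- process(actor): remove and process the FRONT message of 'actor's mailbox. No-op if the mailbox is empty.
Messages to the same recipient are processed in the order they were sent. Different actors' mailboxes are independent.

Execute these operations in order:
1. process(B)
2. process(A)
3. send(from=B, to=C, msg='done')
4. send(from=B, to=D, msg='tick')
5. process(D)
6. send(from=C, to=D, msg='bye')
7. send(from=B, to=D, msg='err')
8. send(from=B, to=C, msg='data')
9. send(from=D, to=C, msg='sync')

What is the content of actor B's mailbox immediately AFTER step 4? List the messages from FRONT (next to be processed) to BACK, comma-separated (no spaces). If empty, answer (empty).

After 1 (process(B)): A:[] B:[] C:[] D:[]
After 2 (process(A)): A:[] B:[] C:[] D:[]
After 3 (send(from=B, to=C, msg='done')): A:[] B:[] C:[done] D:[]
After 4 (send(from=B, to=D, msg='tick')): A:[] B:[] C:[done] D:[tick]

(empty)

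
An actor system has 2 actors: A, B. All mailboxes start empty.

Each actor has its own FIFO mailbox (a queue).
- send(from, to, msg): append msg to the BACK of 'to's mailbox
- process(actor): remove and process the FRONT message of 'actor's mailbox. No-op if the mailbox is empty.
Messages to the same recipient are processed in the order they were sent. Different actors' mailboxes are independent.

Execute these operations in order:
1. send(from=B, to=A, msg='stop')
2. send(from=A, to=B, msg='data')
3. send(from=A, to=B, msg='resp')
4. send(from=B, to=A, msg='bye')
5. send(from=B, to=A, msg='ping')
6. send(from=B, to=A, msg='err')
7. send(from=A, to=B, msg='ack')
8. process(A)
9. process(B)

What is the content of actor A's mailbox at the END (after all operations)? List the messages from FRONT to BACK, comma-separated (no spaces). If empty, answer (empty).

Answer: bye,ping,err

Derivation:
After 1 (send(from=B, to=A, msg='stop')): A:[stop] B:[]
After 2 (send(from=A, to=B, msg='data')): A:[stop] B:[data]
After 3 (send(from=A, to=B, msg='resp')): A:[stop] B:[data,resp]
After 4 (send(from=B, to=A, msg='bye')): A:[stop,bye] B:[data,resp]
After 5 (send(from=B, to=A, msg='ping')): A:[stop,bye,ping] B:[data,resp]
After 6 (send(from=B, to=A, msg='err')): A:[stop,bye,ping,err] B:[data,resp]
After 7 (send(from=A, to=B, msg='ack')): A:[stop,bye,ping,err] B:[data,resp,ack]
After 8 (process(A)): A:[bye,ping,err] B:[data,resp,ack]
After 9 (process(B)): A:[bye,ping,err] B:[resp,ack]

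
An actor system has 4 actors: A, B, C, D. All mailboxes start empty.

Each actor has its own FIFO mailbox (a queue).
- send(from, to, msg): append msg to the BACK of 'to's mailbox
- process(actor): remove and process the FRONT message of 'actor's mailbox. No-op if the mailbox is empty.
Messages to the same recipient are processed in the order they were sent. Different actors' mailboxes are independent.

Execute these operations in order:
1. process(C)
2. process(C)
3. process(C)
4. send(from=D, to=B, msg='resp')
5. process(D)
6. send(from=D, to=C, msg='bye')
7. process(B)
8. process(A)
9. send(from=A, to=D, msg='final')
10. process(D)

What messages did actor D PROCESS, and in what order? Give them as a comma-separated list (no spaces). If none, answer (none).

After 1 (process(C)): A:[] B:[] C:[] D:[]
After 2 (process(C)): A:[] B:[] C:[] D:[]
After 3 (process(C)): A:[] B:[] C:[] D:[]
After 4 (send(from=D, to=B, msg='resp')): A:[] B:[resp] C:[] D:[]
After 5 (process(D)): A:[] B:[resp] C:[] D:[]
After 6 (send(from=D, to=C, msg='bye')): A:[] B:[resp] C:[bye] D:[]
After 7 (process(B)): A:[] B:[] C:[bye] D:[]
After 8 (process(A)): A:[] B:[] C:[bye] D:[]
After 9 (send(from=A, to=D, msg='final')): A:[] B:[] C:[bye] D:[final]
After 10 (process(D)): A:[] B:[] C:[bye] D:[]

Answer: final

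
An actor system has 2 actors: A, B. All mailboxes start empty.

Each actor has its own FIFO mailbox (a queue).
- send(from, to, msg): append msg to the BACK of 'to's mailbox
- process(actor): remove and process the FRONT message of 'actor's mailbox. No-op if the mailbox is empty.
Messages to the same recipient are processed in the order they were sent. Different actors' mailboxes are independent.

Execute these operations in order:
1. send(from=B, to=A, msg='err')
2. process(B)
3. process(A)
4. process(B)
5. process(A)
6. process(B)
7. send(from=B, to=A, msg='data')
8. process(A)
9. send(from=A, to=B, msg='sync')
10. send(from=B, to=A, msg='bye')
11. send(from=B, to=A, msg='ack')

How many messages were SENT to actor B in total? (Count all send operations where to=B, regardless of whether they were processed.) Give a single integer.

Answer: 1

Derivation:
After 1 (send(from=B, to=A, msg='err')): A:[err] B:[]
After 2 (process(B)): A:[err] B:[]
After 3 (process(A)): A:[] B:[]
After 4 (process(B)): A:[] B:[]
After 5 (process(A)): A:[] B:[]
After 6 (process(B)): A:[] B:[]
After 7 (send(from=B, to=A, msg='data')): A:[data] B:[]
After 8 (process(A)): A:[] B:[]
After 9 (send(from=A, to=B, msg='sync')): A:[] B:[sync]
After 10 (send(from=B, to=A, msg='bye')): A:[bye] B:[sync]
After 11 (send(from=B, to=A, msg='ack')): A:[bye,ack] B:[sync]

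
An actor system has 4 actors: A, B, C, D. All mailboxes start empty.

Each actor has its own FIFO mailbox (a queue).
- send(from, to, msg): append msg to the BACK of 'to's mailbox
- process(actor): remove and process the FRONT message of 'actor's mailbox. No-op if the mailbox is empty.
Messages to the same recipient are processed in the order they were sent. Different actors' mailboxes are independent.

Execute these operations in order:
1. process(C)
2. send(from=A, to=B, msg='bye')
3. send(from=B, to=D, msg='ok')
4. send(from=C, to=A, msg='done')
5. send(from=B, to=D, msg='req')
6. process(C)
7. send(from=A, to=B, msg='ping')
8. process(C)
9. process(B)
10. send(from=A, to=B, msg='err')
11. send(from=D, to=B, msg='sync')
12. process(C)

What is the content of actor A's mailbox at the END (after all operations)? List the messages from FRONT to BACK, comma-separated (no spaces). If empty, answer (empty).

After 1 (process(C)): A:[] B:[] C:[] D:[]
After 2 (send(from=A, to=B, msg='bye')): A:[] B:[bye] C:[] D:[]
After 3 (send(from=B, to=D, msg='ok')): A:[] B:[bye] C:[] D:[ok]
After 4 (send(from=C, to=A, msg='done')): A:[done] B:[bye] C:[] D:[ok]
After 5 (send(from=B, to=D, msg='req')): A:[done] B:[bye] C:[] D:[ok,req]
After 6 (process(C)): A:[done] B:[bye] C:[] D:[ok,req]
After 7 (send(from=A, to=B, msg='ping')): A:[done] B:[bye,ping] C:[] D:[ok,req]
After 8 (process(C)): A:[done] B:[bye,ping] C:[] D:[ok,req]
After 9 (process(B)): A:[done] B:[ping] C:[] D:[ok,req]
After 10 (send(from=A, to=B, msg='err')): A:[done] B:[ping,err] C:[] D:[ok,req]
After 11 (send(from=D, to=B, msg='sync')): A:[done] B:[ping,err,sync] C:[] D:[ok,req]
After 12 (process(C)): A:[done] B:[ping,err,sync] C:[] D:[ok,req]

Answer: done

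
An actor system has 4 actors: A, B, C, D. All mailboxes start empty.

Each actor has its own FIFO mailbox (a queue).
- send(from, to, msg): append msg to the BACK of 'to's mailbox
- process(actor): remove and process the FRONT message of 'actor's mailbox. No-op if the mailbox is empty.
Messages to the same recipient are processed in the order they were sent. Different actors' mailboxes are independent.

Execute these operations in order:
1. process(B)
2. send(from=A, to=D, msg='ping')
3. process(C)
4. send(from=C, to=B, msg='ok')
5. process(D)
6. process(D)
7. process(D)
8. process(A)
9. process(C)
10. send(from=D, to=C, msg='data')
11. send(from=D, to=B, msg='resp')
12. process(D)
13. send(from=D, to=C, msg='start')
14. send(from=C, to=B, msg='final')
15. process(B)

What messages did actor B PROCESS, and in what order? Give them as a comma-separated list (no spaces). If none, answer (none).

Answer: ok

Derivation:
After 1 (process(B)): A:[] B:[] C:[] D:[]
After 2 (send(from=A, to=D, msg='ping')): A:[] B:[] C:[] D:[ping]
After 3 (process(C)): A:[] B:[] C:[] D:[ping]
After 4 (send(from=C, to=B, msg='ok')): A:[] B:[ok] C:[] D:[ping]
After 5 (process(D)): A:[] B:[ok] C:[] D:[]
After 6 (process(D)): A:[] B:[ok] C:[] D:[]
After 7 (process(D)): A:[] B:[ok] C:[] D:[]
After 8 (process(A)): A:[] B:[ok] C:[] D:[]
After 9 (process(C)): A:[] B:[ok] C:[] D:[]
After 10 (send(from=D, to=C, msg='data')): A:[] B:[ok] C:[data] D:[]
After 11 (send(from=D, to=B, msg='resp')): A:[] B:[ok,resp] C:[data] D:[]
After 12 (process(D)): A:[] B:[ok,resp] C:[data] D:[]
After 13 (send(from=D, to=C, msg='start')): A:[] B:[ok,resp] C:[data,start] D:[]
After 14 (send(from=C, to=B, msg='final')): A:[] B:[ok,resp,final] C:[data,start] D:[]
After 15 (process(B)): A:[] B:[resp,final] C:[data,start] D:[]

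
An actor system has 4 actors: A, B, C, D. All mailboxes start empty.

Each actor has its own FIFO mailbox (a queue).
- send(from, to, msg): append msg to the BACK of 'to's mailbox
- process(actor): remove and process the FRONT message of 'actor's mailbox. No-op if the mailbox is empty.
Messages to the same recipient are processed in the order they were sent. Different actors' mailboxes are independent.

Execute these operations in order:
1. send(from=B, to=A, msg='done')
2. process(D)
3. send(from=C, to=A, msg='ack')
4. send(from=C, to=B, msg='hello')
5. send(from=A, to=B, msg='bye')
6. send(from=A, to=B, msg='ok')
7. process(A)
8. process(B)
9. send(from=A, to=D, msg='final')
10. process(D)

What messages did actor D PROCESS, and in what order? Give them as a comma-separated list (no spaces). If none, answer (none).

Answer: final

Derivation:
After 1 (send(from=B, to=A, msg='done')): A:[done] B:[] C:[] D:[]
After 2 (process(D)): A:[done] B:[] C:[] D:[]
After 3 (send(from=C, to=A, msg='ack')): A:[done,ack] B:[] C:[] D:[]
After 4 (send(from=C, to=B, msg='hello')): A:[done,ack] B:[hello] C:[] D:[]
After 5 (send(from=A, to=B, msg='bye')): A:[done,ack] B:[hello,bye] C:[] D:[]
After 6 (send(from=A, to=B, msg='ok')): A:[done,ack] B:[hello,bye,ok] C:[] D:[]
After 7 (process(A)): A:[ack] B:[hello,bye,ok] C:[] D:[]
After 8 (process(B)): A:[ack] B:[bye,ok] C:[] D:[]
After 9 (send(from=A, to=D, msg='final')): A:[ack] B:[bye,ok] C:[] D:[final]
After 10 (process(D)): A:[ack] B:[bye,ok] C:[] D:[]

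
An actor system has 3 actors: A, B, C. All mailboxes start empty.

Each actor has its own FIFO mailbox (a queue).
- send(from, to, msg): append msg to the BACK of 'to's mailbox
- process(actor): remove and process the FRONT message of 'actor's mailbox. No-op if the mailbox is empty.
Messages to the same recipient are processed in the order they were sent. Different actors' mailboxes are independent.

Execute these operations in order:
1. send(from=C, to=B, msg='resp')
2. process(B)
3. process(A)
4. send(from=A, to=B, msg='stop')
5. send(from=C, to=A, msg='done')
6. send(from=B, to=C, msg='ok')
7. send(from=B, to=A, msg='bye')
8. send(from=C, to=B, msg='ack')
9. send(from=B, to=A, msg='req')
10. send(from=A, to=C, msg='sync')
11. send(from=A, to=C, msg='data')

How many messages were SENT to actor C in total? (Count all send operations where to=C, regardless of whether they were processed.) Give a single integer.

Answer: 3

Derivation:
After 1 (send(from=C, to=B, msg='resp')): A:[] B:[resp] C:[]
After 2 (process(B)): A:[] B:[] C:[]
After 3 (process(A)): A:[] B:[] C:[]
After 4 (send(from=A, to=B, msg='stop')): A:[] B:[stop] C:[]
After 5 (send(from=C, to=A, msg='done')): A:[done] B:[stop] C:[]
After 6 (send(from=B, to=C, msg='ok')): A:[done] B:[stop] C:[ok]
After 7 (send(from=B, to=A, msg='bye')): A:[done,bye] B:[stop] C:[ok]
After 8 (send(from=C, to=B, msg='ack')): A:[done,bye] B:[stop,ack] C:[ok]
After 9 (send(from=B, to=A, msg='req')): A:[done,bye,req] B:[stop,ack] C:[ok]
After 10 (send(from=A, to=C, msg='sync')): A:[done,bye,req] B:[stop,ack] C:[ok,sync]
After 11 (send(from=A, to=C, msg='data')): A:[done,bye,req] B:[stop,ack] C:[ok,sync,data]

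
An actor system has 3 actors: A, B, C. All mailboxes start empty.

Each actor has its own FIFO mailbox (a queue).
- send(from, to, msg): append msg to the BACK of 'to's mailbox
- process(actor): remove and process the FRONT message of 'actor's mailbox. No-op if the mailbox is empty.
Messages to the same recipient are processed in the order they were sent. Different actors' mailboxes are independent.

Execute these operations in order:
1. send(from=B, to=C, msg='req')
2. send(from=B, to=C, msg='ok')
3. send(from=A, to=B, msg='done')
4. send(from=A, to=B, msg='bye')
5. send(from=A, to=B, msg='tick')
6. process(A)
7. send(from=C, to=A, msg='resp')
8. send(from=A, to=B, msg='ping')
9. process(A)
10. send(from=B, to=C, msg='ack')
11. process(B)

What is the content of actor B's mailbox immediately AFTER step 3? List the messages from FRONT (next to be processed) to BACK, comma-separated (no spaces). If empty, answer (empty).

After 1 (send(from=B, to=C, msg='req')): A:[] B:[] C:[req]
After 2 (send(from=B, to=C, msg='ok')): A:[] B:[] C:[req,ok]
After 3 (send(from=A, to=B, msg='done')): A:[] B:[done] C:[req,ok]

done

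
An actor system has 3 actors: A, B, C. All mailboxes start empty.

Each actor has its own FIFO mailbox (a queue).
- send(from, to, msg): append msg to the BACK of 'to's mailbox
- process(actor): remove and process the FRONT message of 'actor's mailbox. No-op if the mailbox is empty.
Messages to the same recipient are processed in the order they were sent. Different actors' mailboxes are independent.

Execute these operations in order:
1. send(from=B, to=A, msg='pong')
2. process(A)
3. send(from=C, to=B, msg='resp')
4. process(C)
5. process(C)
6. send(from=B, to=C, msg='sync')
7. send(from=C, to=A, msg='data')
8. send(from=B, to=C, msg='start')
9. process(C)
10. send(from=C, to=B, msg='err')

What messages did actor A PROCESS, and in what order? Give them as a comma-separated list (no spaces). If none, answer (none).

After 1 (send(from=B, to=A, msg='pong')): A:[pong] B:[] C:[]
After 2 (process(A)): A:[] B:[] C:[]
After 3 (send(from=C, to=B, msg='resp')): A:[] B:[resp] C:[]
After 4 (process(C)): A:[] B:[resp] C:[]
After 5 (process(C)): A:[] B:[resp] C:[]
After 6 (send(from=B, to=C, msg='sync')): A:[] B:[resp] C:[sync]
After 7 (send(from=C, to=A, msg='data')): A:[data] B:[resp] C:[sync]
After 8 (send(from=B, to=C, msg='start')): A:[data] B:[resp] C:[sync,start]
After 9 (process(C)): A:[data] B:[resp] C:[start]
After 10 (send(from=C, to=B, msg='err')): A:[data] B:[resp,err] C:[start]

Answer: pong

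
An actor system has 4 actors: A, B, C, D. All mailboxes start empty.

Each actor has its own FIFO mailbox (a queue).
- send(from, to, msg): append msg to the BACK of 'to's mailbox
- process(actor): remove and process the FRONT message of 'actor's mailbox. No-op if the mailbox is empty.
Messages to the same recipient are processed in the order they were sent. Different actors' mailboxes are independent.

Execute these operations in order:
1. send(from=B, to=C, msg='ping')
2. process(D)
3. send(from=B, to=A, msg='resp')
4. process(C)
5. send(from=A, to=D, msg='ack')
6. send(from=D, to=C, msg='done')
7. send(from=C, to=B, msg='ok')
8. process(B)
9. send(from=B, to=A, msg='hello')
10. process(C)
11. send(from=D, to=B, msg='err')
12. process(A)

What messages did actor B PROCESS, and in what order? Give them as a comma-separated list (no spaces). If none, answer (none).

After 1 (send(from=B, to=C, msg='ping')): A:[] B:[] C:[ping] D:[]
After 2 (process(D)): A:[] B:[] C:[ping] D:[]
After 3 (send(from=B, to=A, msg='resp')): A:[resp] B:[] C:[ping] D:[]
After 4 (process(C)): A:[resp] B:[] C:[] D:[]
After 5 (send(from=A, to=D, msg='ack')): A:[resp] B:[] C:[] D:[ack]
After 6 (send(from=D, to=C, msg='done')): A:[resp] B:[] C:[done] D:[ack]
After 7 (send(from=C, to=B, msg='ok')): A:[resp] B:[ok] C:[done] D:[ack]
After 8 (process(B)): A:[resp] B:[] C:[done] D:[ack]
After 9 (send(from=B, to=A, msg='hello')): A:[resp,hello] B:[] C:[done] D:[ack]
After 10 (process(C)): A:[resp,hello] B:[] C:[] D:[ack]
After 11 (send(from=D, to=B, msg='err')): A:[resp,hello] B:[err] C:[] D:[ack]
After 12 (process(A)): A:[hello] B:[err] C:[] D:[ack]

Answer: ok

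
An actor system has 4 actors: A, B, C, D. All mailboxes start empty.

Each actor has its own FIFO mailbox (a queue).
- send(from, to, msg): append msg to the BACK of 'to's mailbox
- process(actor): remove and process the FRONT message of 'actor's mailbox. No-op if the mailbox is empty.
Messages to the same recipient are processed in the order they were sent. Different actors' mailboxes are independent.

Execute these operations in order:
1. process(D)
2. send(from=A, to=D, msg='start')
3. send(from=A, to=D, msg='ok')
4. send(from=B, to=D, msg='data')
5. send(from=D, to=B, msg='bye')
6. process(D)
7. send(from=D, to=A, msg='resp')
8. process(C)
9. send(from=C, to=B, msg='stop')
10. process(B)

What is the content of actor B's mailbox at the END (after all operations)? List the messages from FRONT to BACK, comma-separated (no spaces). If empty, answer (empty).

Answer: stop

Derivation:
After 1 (process(D)): A:[] B:[] C:[] D:[]
After 2 (send(from=A, to=D, msg='start')): A:[] B:[] C:[] D:[start]
After 3 (send(from=A, to=D, msg='ok')): A:[] B:[] C:[] D:[start,ok]
After 4 (send(from=B, to=D, msg='data')): A:[] B:[] C:[] D:[start,ok,data]
After 5 (send(from=D, to=B, msg='bye')): A:[] B:[bye] C:[] D:[start,ok,data]
After 6 (process(D)): A:[] B:[bye] C:[] D:[ok,data]
After 7 (send(from=D, to=A, msg='resp')): A:[resp] B:[bye] C:[] D:[ok,data]
After 8 (process(C)): A:[resp] B:[bye] C:[] D:[ok,data]
After 9 (send(from=C, to=B, msg='stop')): A:[resp] B:[bye,stop] C:[] D:[ok,data]
After 10 (process(B)): A:[resp] B:[stop] C:[] D:[ok,data]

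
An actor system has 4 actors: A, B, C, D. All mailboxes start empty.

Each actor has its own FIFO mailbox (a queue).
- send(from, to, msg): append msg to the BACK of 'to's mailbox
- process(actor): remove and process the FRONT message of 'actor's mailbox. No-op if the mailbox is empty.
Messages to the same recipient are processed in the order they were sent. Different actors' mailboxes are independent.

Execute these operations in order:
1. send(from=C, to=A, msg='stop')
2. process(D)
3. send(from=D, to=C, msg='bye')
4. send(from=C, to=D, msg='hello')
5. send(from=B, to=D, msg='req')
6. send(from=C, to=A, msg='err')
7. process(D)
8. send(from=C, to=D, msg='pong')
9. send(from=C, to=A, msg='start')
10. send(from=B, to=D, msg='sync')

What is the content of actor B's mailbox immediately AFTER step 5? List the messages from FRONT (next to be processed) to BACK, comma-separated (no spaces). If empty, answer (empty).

After 1 (send(from=C, to=A, msg='stop')): A:[stop] B:[] C:[] D:[]
After 2 (process(D)): A:[stop] B:[] C:[] D:[]
After 3 (send(from=D, to=C, msg='bye')): A:[stop] B:[] C:[bye] D:[]
After 4 (send(from=C, to=D, msg='hello')): A:[stop] B:[] C:[bye] D:[hello]
After 5 (send(from=B, to=D, msg='req')): A:[stop] B:[] C:[bye] D:[hello,req]

(empty)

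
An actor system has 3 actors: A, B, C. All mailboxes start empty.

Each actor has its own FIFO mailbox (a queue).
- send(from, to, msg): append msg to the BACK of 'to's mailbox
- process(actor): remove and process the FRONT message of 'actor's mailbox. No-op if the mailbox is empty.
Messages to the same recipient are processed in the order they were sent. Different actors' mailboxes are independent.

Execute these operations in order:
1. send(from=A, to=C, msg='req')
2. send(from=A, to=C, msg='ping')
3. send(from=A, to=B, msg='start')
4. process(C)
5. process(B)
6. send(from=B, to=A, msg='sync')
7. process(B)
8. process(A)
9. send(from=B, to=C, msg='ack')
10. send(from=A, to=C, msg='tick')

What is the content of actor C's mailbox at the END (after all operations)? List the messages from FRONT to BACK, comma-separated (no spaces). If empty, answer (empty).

Answer: ping,ack,tick

Derivation:
After 1 (send(from=A, to=C, msg='req')): A:[] B:[] C:[req]
After 2 (send(from=A, to=C, msg='ping')): A:[] B:[] C:[req,ping]
After 3 (send(from=A, to=B, msg='start')): A:[] B:[start] C:[req,ping]
After 4 (process(C)): A:[] B:[start] C:[ping]
After 5 (process(B)): A:[] B:[] C:[ping]
After 6 (send(from=B, to=A, msg='sync')): A:[sync] B:[] C:[ping]
After 7 (process(B)): A:[sync] B:[] C:[ping]
After 8 (process(A)): A:[] B:[] C:[ping]
After 9 (send(from=B, to=C, msg='ack')): A:[] B:[] C:[ping,ack]
After 10 (send(from=A, to=C, msg='tick')): A:[] B:[] C:[ping,ack,tick]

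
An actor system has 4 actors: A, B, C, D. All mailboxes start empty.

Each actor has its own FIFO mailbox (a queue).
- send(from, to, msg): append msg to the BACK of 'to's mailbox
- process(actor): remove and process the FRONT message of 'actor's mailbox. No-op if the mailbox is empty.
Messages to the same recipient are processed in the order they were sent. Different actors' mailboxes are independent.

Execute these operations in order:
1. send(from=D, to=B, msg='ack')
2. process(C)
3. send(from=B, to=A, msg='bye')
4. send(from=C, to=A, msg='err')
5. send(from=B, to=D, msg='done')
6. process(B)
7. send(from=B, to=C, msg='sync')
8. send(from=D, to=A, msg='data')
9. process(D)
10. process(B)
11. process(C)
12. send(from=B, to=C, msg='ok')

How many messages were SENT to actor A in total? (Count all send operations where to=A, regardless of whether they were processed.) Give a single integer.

After 1 (send(from=D, to=B, msg='ack')): A:[] B:[ack] C:[] D:[]
After 2 (process(C)): A:[] B:[ack] C:[] D:[]
After 3 (send(from=B, to=A, msg='bye')): A:[bye] B:[ack] C:[] D:[]
After 4 (send(from=C, to=A, msg='err')): A:[bye,err] B:[ack] C:[] D:[]
After 5 (send(from=B, to=D, msg='done')): A:[bye,err] B:[ack] C:[] D:[done]
After 6 (process(B)): A:[bye,err] B:[] C:[] D:[done]
After 7 (send(from=B, to=C, msg='sync')): A:[bye,err] B:[] C:[sync] D:[done]
After 8 (send(from=D, to=A, msg='data')): A:[bye,err,data] B:[] C:[sync] D:[done]
After 9 (process(D)): A:[bye,err,data] B:[] C:[sync] D:[]
After 10 (process(B)): A:[bye,err,data] B:[] C:[sync] D:[]
After 11 (process(C)): A:[bye,err,data] B:[] C:[] D:[]
After 12 (send(from=B, to=C, msg='ok')): A:[bye,err,data] B:[] C:[ok] D:[]

Answer: 3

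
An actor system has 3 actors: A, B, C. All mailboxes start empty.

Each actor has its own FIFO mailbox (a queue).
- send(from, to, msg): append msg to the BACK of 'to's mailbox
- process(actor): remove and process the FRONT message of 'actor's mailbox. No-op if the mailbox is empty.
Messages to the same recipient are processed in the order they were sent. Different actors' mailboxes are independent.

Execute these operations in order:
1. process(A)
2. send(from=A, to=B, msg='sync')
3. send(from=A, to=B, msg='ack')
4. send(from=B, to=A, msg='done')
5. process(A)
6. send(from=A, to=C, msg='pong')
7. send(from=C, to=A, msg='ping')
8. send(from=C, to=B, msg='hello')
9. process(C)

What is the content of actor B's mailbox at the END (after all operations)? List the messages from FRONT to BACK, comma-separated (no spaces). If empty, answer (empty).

After 1 (process(A)): A:[] B:[] C:[]
After 2 (send(from=A, to=B, msg='sync')): A:[] B:[sync] C:[]
After 3 (send(from=A, to=B, msg='ack')): A:[] B:[sync,ack] C:[]
After 4 (send(from=B, to=A, msg='done')): A:[done] B:[sync,ack] C:[]
After 5 (process(A)): A:[] B:[sync,ack] C:[]
After 6 (send(from=A, to=C, msg='pong')): A:[] B:[sync,ack] C:[pong]
After 7 (send(from=C, to=A, msg='ping')): A:[ping] B:[sync,ack] C:[pong]
After 8 (send(from=C, to=B, msg='hello')): A:[ping] B:[sync,ack,hello] C:[pong]
After 9 (process(C)): A:[ping] B:[sync,ack,hello] C:[]

Answer: sync,ack,hello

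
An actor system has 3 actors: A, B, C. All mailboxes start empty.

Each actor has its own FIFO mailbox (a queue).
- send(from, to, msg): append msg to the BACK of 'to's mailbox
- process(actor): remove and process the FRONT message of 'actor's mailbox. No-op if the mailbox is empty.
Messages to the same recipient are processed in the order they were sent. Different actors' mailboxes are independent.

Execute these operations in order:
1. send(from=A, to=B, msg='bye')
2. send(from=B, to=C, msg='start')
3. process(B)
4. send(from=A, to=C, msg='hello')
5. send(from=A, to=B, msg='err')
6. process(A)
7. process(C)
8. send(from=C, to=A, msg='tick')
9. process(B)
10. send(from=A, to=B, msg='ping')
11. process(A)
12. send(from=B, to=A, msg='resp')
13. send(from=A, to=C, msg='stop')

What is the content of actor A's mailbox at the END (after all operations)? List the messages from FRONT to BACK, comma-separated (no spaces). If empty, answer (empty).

Answer: resp

Derivation:
After 1 (send(from=A, to=B, msg='bye')): A:[] B:[bye] C:[]
After 2 (send(from=B, to=C, msg='start')): A:[] B:[bye] C:[start]
After 3 (process(B)): A:[] B:[] C:[start]
After 4 (send(from=A, to=C, msg='hello')): A:[] B:[] C:[start,hello]
After 5 (send(from=A, to=B, msg='err')): A:[] B:[err] C:[start,hello]
After 6 (process(A)): A:[] B:[err] C:[start,hello]
After 7 (process(C)): A:[] B:[err] C:[hello]
After 8 (send(from=C, to=A, msg='tick')): A:[tick] B:[err] C:[hello]
After 9 (process(B)): A:[tick] B:[] C:[hello]
After 10 (send(from=A, to=B, msg='ping')): A:[tick] B:[ping] C:[hello]
After 11 (process(A)): A:[] B:[ping] C:[hello]
After 12 (send(from=B, to=A, msg='resp')): A:[resp] B:[ping] C:[hello]
After 13 (send(from=A, to=C, msg='stop')): A:[resp] B:[ping] C:[hello,stop]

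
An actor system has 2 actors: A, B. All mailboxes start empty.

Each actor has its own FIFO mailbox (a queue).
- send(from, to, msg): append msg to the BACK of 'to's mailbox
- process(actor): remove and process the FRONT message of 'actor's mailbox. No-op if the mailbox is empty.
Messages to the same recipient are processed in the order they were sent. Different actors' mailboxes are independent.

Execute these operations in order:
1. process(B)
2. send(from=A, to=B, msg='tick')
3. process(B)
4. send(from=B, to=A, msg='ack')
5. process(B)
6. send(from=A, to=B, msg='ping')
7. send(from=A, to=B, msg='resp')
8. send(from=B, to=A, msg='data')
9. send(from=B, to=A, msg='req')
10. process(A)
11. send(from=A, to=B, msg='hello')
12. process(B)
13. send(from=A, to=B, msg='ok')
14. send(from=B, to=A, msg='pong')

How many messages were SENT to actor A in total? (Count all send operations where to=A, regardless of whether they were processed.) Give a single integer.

After 1 (process(B)): A:[] B:[]
After 2 (send(from=A, to=B, msg='tick')): A:[] B:[tick]
After 3 (process(B)): A:[] B:[]
After 4 (send(from=B, to=A, msg='ack')): A:[ack] B:[]
After 5 (process(B)): A:[ack] B:[]
After 6 (send(from=A, to=B, msg='ping')): A:[ack] B:[ping]
After 7 (send(from=A, to=B, msg='resp')): A:[ack] B:[ping,resp]
After 8 (send(from=B, to=A, msg='data')): A:[ack,data] B:[ping,resp]
After 9 (send(from=B, to=A, msg='req')): A:[ack,data,req] B:[ping,resp]
After 10 (process(A)): A:[data,req] B:[ping,resp]
After 11 (send(from=A, to=B, msg='hello')): A:[data,req] B:[ping,resp,hello]
After 12 (process(B)): A:[data,req] B:[resp,hello]
After 13 (send(from=A, to=B, msg='ok')): A:[data,req] B:[resp,hello,ok]
After 14 (send(from=B, to=A, msg='pong')): A:[data,req,pong] B:[resp,hello,ok]

Answer: 4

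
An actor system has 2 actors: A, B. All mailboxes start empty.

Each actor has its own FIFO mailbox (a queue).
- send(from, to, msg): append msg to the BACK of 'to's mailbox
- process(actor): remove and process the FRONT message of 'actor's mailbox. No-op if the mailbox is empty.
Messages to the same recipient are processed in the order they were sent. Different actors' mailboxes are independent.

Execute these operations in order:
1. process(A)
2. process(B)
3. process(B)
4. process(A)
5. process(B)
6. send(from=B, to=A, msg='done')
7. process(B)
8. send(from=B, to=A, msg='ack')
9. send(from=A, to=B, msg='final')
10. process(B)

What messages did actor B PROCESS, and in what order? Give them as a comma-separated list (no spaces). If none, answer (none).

After 1 (process(A)): A:[] B:[]
After 2 (process(B)): A:[] B:[]
After 3 (process(B)): A:[] B:[]
After 4 (process(A)): A:[] B:[]
After 5 (process(B)): A:[] B:[]
After 6 (send(from=B, to=A, msg='done')): A:[done] B:[]
After 7 (process(B)): A:[done] B:[]
After 8 (send(from=B, to=A, msg='ack')): A:[done,ack] B:[]
After 9 (send(from=A, to=B, msg='final')): A:[done,ack] B:[final]
After 10 (process(B)): A:[done,ack] B:[]

Answer: final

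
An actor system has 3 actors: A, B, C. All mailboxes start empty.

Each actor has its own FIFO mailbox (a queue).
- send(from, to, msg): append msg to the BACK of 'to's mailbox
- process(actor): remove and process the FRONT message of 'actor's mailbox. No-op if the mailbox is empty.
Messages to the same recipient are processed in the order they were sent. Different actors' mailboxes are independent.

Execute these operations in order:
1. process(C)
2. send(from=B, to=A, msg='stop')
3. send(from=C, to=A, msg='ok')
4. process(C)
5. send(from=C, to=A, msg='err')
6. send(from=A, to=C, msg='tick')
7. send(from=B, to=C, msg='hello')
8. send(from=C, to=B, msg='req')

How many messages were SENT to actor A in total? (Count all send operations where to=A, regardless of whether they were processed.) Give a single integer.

Answer: 3

Derivation:
After 1 (process(C)): A:[] B:[] C:[]
After 2 (send(from=B, to=A, msg='stop')): A:[stop] B:[] C:[]
After 3 (send(from=C, to=A, msg='ok')): A:[stop,ok] B:[] C:[]
After 4 (process(C)): A:[stop,ok] B:[] C:[]
After 5 (send(from=C, to=A, msg='err')): A:[stop,ok,err] B:[] C:[]
After 6 (send(from=A, to=C, msg='tick')): A:[stop,ok,err] B:[] C:[tick]
After 7 (send(from=B, to=C, msg='hello')): A:[stop,ok,err] B:[] C:[tick,hello]
After 8 (send(from=C, to=B, msg='req')): A:[stop,ok,err] B:[req] C:[tick,hello]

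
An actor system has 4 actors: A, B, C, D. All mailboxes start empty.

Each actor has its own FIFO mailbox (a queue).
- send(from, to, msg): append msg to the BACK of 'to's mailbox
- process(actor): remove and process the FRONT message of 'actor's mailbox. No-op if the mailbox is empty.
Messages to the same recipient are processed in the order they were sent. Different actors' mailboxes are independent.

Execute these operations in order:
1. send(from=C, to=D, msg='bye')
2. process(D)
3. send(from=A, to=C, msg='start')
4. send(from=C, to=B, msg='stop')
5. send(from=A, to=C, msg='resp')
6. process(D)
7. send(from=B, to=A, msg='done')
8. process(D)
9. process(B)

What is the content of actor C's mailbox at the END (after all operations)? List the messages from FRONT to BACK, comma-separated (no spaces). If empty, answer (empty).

Answer: start,resp

Derivation:
After 1 (send(from=C, to=D, msg='bye')): A:[] B:[] C:[] D:[bye]
After 2 (process(D)): A:[] B:[] C:[] D:[]
After 3 (send(from=A, to=C, msg='start')): A:[] B:[] C:[start] D:[]
After 4 (send(from=C, to=B, msg='stop')): A:[] B:[stop] C:[start] D:[]
After 5 (send(from=A, to=C, msg='resp')): A:[] B:[stop] C:[start,resp] D:[]
After 6 (process(D)): A:[] B:[stop] C:[start,resp] D:[]
After 7 (send(from=B, to=A, msg='done')): A:[done] B:[stop] C:[start,resp] D:[]
After 8 (process(D)): A:[done] B:[stop] C:[start,resp] D:[]
After 9 (process(B)): A:[done] B:[] C:[start,resp] D:[]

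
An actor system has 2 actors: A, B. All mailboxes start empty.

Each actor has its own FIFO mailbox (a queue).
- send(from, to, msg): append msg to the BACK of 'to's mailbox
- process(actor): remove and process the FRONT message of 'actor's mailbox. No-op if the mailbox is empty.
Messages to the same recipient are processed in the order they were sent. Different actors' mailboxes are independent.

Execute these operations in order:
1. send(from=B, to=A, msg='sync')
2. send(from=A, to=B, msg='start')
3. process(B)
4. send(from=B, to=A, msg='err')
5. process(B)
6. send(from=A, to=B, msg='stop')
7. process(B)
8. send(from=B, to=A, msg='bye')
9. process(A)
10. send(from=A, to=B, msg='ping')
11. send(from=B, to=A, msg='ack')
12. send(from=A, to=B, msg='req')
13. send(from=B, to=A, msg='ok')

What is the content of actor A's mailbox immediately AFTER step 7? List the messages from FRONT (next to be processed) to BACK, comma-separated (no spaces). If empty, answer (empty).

After 1 (send(from=B, to=A, msg='sync')): A:[sync] B:[]
After 2 (send(from=A, to=B, msg='start')): A:[sync] B:[start]
After 3 (process(B)): A:[sync] B:[]
After 4 (send(from=B, to=A, msg='err')): A:[sync,err] B:[]
After 5 (process(B)): A:[sync,err] B:[]
After 6 (send(from=A, to=B, msg='stop')): A:[sync,err] B:[stop]
After 7 (process(B)): A:[sync,err] B:[]

sync,err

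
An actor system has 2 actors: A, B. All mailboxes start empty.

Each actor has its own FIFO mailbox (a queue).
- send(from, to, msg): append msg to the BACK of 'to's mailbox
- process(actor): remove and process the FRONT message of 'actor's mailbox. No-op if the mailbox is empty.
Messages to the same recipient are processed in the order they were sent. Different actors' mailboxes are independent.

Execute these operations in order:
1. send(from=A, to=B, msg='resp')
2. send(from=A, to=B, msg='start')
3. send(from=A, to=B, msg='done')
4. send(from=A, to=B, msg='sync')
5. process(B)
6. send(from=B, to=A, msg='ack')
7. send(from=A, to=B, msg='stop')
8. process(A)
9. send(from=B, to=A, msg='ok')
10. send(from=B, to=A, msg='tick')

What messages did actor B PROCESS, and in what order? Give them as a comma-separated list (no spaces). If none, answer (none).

Answer: resp

Derivation:
After 1 (send(from=A, to=B, msg='resp')): A:[] B:[resp]
After 2 (send(from=A, to=B, msg='start')): A:[] B:[resp,start]
After 3 (send(from=A, to=B, msg='done')): A:[] B:[resp,start,done]
After 4 (send(from=A, to=B, msg='sync')): A:[] B:[resp,start,done,sync]
After 5 (process(B)): A:[] B:[start,done,sync]
After 6 (send(from=B, to=A, msg='ack')): A:[ack] B:[start,done,sync]
After 7 (send(from=A, to=B, msg='stop')): A:[ack] B:[start,done,sync,stop]
After 8 (process(A)): A:[] B:[start,done,sync,stop]
After 9 (send(from=B, to=A, msg='ok')): A:[ok] B:[start,done,sync,stop]
After 10 (send(from=B, to=A, msg='tick')): A:[ok,tick] B:[start,done,sync,stop]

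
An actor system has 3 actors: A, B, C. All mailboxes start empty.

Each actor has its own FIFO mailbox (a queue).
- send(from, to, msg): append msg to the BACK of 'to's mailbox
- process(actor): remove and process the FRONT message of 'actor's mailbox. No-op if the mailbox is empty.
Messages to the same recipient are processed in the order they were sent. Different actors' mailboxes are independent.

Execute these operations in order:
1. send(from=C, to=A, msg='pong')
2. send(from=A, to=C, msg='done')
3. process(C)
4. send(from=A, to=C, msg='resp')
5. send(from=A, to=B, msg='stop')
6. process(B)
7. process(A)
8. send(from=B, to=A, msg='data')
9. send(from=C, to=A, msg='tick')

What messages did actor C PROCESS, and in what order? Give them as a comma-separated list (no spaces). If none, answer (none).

After 1 (send(from=C, to=A, msg='pong')): A:[pong] B:[] C:[]
After 2 (send(from=A, to=C, msg='done')): A:[pong] B:[] C:[done]
After 3 (process(C)): A:[pong] B:[] C:[]
After 4 (send(from=A, to=C, msg='resp')): A:[pong] B:[] C:[resp]
After 5 (send(from=A, to=B, msg='stop')): A:[pong] B:[stop] C:[resp]
After 6 (process(B)): A:[pong] B:[] C:[resp]
After 7 (process(A)): A:[] B:[] C:[resp]
After 8 (send(from=B, to=A, msg='data')): A:[data] B:[] C:[resp]
After 9 (send(from=C, to=A, msg='tick')): A:[data,tick] B:[] C:[resp]

Answer: done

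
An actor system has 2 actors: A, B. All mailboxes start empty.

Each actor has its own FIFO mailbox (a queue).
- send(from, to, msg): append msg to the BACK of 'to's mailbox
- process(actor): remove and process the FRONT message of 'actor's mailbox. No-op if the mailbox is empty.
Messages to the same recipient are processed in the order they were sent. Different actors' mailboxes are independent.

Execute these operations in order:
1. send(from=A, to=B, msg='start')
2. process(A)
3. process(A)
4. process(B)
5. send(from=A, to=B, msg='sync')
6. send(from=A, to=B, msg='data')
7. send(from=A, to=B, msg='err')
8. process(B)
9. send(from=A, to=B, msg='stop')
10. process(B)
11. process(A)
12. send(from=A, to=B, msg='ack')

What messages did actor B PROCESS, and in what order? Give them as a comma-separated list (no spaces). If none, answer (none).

After 1 (send(from=A, to=B, msg='start')): A:[] B:[start]
After 2 (process(A)): A:[] B:[start]
After 3 (process(A)): A:[] B:[start]
After 4 (process(B)): A:[] B:[]
After 5 (send(from=A, to=B, msg='sync')): A:[] B:[sync]
After 6 (send(from=A, to=B, msg='data')): A:[] B:[sync,data]
After 7 (send(from=A, to=B, msg='err')): A:[] B:[sync,data,err]
After 8 (process(B)): A:[] B:[data,err]
After 9 (send(from=A, to=B, msg='stop')): A:[] B:[data,err,stop]
After 10 (process(B)): A:[] B:[err,stop]
After 11 (process(A)): A:[] B:[err,stop]
After 12 (send(from=A, to=B, msg='ack')): A:[] B:[err,stop,ack]

Answer: start,sync,data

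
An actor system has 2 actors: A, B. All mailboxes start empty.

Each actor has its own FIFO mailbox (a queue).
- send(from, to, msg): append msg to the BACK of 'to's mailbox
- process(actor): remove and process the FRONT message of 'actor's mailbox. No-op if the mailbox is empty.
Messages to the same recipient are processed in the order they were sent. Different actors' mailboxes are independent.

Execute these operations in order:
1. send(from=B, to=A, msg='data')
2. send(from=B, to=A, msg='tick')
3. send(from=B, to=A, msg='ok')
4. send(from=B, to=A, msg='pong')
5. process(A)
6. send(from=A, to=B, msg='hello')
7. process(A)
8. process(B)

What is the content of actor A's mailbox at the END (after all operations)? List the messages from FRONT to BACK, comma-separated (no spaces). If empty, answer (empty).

Answer: ok,pong

Derivation:
After 1 (send(from=B, to=A, msg='data')): A:[data] B:[]
After 2 (send(from=B, to=A, msg='tick')): A:[data,tick] B:[]
After 3 (send(from=B, to=A, msg='ok')): A:[data,tick,ok] B:[]
After 4 (send(from=B, to=A, msg='pong')): A:[data,tick,ok,pong] B:[]
After 5 (process(A)): A:[tick,ok,pong] B:[]
After 6 (send(from=A, to=B, msg='hello')): A:[tick,ok,pong] B:[hello]
After 7 (process(A)): A:[ok,pong] B:[hello]
After 8 (process(B)): A:[ok,pong] B:[]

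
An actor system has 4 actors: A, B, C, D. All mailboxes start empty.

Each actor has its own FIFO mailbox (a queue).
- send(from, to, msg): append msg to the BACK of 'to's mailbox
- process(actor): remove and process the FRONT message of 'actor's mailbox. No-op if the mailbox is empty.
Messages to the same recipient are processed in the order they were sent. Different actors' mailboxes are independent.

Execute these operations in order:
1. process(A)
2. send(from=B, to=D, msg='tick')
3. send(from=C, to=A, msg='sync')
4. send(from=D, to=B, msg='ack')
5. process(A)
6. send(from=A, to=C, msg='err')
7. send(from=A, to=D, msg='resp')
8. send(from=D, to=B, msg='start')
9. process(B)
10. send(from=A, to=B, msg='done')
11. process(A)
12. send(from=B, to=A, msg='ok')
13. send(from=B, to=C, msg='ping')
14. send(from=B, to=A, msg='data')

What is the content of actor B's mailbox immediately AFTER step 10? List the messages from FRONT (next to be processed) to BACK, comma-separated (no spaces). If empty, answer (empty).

After 1 (process(A)): A:[] B:[] C:[] D:[]
After 2 (send(from=B, to=D, msg='tick')): A:[] B:[] C:[] D:[tick]
After 3 (send(from=C, to=A, msg='sync')): A:[sync] B:[] C:[] D:[tick]
After 4 (send(from=D, to=B, msg='ack')): A:[sync] B:[ack] C:[] D:[tick]
After 5 (process(A)): A:[] B:[ack] C:[] D:[tick]
After 6 (send(from=A, to=C, msg='err')): A:[] B:[ack] C:[err] D:[tick]
After 7 (send(from=A, to=D, msg='resp')): A:[] B:[ack] C:[err] D:[tick,resp]
After 8 (send(from=D, to=B, msg='start')): A:[] B:[ack,start] C:[err] D:[tick,resp]
After 9 (process(B)): A:[] B:[start] C:[err] D:[tick,resp]
After 10 (send(from=A, to=B, msg='done')): A:[] B:[start,done] C:[err] D:[tick,resp]

start,done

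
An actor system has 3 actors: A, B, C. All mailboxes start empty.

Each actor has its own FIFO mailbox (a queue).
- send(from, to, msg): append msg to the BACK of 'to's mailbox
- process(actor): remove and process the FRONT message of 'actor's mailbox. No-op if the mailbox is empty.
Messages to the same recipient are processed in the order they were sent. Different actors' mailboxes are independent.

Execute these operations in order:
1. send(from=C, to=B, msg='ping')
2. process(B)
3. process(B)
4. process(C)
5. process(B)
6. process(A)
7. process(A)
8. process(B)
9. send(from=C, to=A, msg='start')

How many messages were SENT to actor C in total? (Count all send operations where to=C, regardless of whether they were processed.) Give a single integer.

Answer: 0

Derivation:
After 1 (send(from=C, to=B, msg='ping')): A:[] B:[ping] C:[]
After 2 (process(B)): A:[] B:[] C:[]
After 3 (process(B)): A:[] B:[] C:[]
After 4 (process(C)): A:[] B:[] C:[]
After 5 (process(B)): A:[] B:[] C:[]
After 6 (process(A)): A:[] B:[] C:[]
After 7 (process(A)): A:[] B:[] C:[]
After 8 (process(B)): A:[] B:[] C:[]
After 9 (send(from=C, to=A, msg='start')): A:[start] B:[] C:[]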